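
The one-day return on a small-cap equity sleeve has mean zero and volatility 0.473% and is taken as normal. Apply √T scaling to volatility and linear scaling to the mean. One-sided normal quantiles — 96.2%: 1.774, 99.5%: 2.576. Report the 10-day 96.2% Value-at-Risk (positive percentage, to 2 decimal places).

σ_{10d} = 0.473% × √10 = 1.496%.
VaR = 1.774 × 1.496% = 2.654%.

2.65%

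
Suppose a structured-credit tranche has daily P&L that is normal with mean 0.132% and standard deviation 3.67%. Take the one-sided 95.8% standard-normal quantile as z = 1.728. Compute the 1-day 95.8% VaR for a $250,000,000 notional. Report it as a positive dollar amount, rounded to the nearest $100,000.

$15,500,000

VaR = −μ + z·σ = −(0.132%) + 1.728 × 3.67% = 6.210%.
On $250,000,000: 0.06210 × $250,000,000 = $15,525,000.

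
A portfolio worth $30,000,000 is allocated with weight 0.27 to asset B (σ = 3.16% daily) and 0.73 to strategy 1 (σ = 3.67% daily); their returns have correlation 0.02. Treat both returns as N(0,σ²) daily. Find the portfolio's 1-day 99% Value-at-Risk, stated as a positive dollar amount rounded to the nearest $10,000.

σ_p² = 0.27²·3.16² + 0.73²·3.67² + 2·0.02·0.27·0.73·3.16·3.67 = 7.9970 (%²).
σ_p = √7.9970 = 2.828%.
At 99%, z = 2.326.
VaR = 2.326 × 2.828% = 6.578%; on $30,000,000 that is $1,973,400.

$1,970,000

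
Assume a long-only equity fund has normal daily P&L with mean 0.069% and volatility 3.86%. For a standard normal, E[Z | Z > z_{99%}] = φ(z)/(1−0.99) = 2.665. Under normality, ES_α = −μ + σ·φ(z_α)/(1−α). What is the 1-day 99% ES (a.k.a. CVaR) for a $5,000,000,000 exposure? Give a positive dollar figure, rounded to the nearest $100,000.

ES = −(0.069%) + 3.86% × 2.665 = 10.218%.
On $5,000,000,000: 0.10218 × $5,000,000,000 = $510,900,000.

$510,900,000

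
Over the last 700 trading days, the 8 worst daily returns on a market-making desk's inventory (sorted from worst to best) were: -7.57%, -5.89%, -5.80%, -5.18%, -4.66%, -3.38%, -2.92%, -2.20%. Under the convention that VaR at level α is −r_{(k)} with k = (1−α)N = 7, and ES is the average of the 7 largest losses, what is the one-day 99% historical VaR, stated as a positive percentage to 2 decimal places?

2.92%

k = 7; the 7th lowest return is -2.92%, so VaR = 2.92%.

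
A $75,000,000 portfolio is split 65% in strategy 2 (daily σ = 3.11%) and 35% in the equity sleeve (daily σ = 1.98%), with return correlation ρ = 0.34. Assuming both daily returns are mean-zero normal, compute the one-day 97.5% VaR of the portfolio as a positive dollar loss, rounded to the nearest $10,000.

$3,450,000

σ_p² = 0.65²·3.11² + 0.35²·1.98² + 2·0.34·0.65·0.35·3.11·1.98 = 5.5193 (%²).
σ_p = √5.5193 = 2.349%.
At 97.5%, z = 1.960.
VaR = 1.960 × 2.349% = 4.604%; on $75,000,000 that is $3,453,000.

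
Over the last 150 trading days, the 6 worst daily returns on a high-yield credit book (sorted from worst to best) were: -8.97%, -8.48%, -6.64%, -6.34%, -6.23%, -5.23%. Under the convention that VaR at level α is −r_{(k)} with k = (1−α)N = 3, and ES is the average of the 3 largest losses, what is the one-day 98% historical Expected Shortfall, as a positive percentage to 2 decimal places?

8.03%

The 3 worst returns sum to -24.09%.
ES = −(-24.09%) / 3 = 8.03%.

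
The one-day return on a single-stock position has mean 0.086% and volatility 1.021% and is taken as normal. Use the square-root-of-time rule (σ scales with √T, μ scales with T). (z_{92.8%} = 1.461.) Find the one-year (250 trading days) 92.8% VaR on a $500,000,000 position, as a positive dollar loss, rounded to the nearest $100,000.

σ_{250d} = 1.021% × √250 = 16.143%; μ_{250d} = 250 × 0.086% = 21.500%.
VaR = −(21.500%) + 1.461 × 16.143% = 2.085%.
On $500,000,000: 0.02085 × $500,000,000 = $10,425,000.

$10,400,000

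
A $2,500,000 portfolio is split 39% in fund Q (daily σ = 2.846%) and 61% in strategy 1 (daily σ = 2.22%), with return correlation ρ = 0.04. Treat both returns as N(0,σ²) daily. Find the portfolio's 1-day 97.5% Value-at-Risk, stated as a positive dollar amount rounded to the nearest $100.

σ_p² = 0.39²·2.846² + 0.61²·2.22² + 2·0.04·0.39·0.61·2.846·2.22 = 3.1861 (%²).
σ_p = √3.1861 = 1.785%.
At 97.5%, z = 1.960.
VaR = 1.960 × 1.785% = 3.499%; on $2,500,000 that is $87,475.

$87,500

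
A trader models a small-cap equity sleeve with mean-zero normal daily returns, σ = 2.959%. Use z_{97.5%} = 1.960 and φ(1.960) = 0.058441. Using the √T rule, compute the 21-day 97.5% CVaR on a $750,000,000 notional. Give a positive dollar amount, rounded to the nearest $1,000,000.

σ_{21d} = 2.959% × √21 = 13.560%.
ES multiplier = φ(z)/(1−α) = 0.058441/0.025 = 2.338.
ES = 13.560% × 2.338 = 31.703%; on $750,000,000: $237,772,500.

$238,000,000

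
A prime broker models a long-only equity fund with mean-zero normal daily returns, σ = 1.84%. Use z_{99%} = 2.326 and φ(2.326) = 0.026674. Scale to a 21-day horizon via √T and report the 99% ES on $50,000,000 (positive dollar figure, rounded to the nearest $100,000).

σ_{21d} = 1.84% × √21 = 8.432%.
ES multiplier = φ(z)/(1−α) = 0.026674/0.01 = 2.667.
ES = 8.432% × 2.667 = 22.488%; on $50,000,000: $11,244,000.

$11,200,000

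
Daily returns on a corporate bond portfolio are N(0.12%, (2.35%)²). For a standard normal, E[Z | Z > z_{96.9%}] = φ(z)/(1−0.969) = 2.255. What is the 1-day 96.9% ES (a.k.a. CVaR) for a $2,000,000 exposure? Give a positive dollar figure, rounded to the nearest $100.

$103,600

ES = −(0.12%) + 2.35% × 2.255 = 5.179%.
On $2,000,000: 0.05179 × $2,000,000 = $103,580.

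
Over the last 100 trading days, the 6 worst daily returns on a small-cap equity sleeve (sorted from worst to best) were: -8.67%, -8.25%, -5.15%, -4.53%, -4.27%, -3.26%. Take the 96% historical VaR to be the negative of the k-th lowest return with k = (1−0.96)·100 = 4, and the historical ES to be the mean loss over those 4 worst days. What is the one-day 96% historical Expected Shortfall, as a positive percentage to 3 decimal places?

The 4 worst returns sum to -26.60%.
ES = −(-26.60%) / 4 = 6.65% ≈ 6.650%.

6.650%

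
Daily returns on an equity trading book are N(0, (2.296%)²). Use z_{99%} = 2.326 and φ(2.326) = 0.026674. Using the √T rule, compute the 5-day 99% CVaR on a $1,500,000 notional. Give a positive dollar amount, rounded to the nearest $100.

$205,400

σ_{5d} = 2.296% × √5 = 5.134%.
ES multiplier = φ(z)/(1−α) = 0.026674/0.01 = 2.667.
ES = 5.134% × 2.667 = 13.692%; on $1,500,000: $205,380.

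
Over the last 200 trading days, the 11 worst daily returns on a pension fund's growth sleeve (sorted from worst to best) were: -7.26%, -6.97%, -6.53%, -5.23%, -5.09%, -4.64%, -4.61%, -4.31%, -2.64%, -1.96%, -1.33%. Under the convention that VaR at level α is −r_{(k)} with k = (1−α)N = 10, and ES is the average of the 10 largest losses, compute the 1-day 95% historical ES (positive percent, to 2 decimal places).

The 10 worst returns sum to -49.24%.
ES = −(-49.24%) / 10 = 4.924% ≈ 4.92%.

4.92%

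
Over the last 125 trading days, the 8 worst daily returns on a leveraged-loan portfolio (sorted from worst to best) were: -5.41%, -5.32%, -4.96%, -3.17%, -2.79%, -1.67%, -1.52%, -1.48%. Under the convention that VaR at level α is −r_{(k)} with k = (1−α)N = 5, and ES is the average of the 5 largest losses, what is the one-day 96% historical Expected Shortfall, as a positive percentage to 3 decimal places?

The 5 worst returns sum to -21.65%.
ES = −(-21.65%) / 5 = 4.33% ≈ 4.330%.

4.330%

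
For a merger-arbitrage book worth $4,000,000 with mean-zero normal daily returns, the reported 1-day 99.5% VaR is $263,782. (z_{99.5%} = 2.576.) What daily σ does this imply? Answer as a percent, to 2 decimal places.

VaR as a fraction: $263,782 / $4,000,000 = 6.595%.
σ = VaR / z = 6.595% / 2.576 = 2.560%.

2.56%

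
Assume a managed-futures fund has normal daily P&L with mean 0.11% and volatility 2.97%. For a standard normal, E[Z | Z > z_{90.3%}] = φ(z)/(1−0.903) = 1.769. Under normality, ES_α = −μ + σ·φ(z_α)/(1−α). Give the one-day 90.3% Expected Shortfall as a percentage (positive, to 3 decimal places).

5.144%

ES = −(0.11%) + 2.97% × 1.769 = 5.144%.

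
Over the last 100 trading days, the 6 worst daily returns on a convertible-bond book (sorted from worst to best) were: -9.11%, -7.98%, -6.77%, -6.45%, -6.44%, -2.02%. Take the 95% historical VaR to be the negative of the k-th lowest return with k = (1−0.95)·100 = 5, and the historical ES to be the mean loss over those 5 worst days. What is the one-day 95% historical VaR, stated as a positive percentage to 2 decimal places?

6.44%

k = 5; the 5th lowest return is -6.44%, so VaR = 6.44%.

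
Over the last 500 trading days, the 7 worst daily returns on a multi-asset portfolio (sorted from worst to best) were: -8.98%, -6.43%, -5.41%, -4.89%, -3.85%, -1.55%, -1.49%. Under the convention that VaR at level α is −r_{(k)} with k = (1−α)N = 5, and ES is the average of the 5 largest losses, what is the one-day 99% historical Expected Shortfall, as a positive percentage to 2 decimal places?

5.91%

The 5 worst returns sum to -29.56%.
ES = −(-29.56%) / 5 = 5.912% ≈ 5.91%.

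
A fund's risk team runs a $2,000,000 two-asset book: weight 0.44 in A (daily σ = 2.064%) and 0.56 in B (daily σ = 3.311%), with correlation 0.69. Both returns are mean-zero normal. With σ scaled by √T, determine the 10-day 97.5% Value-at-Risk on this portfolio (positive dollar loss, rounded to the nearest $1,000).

$318,000

σ_p = √(0.44²·2.064² + 0.56²·3.311² + 2·0.69·0.44·0.56·2.064·3.311) = 2.566%.
σ_{10d} = 2.566% × √10 = 8.114%.
z(97.5%) = 1.960.
VaR = 1.960 × 8.114% = 15.903%; on $2,000,000 that is $318,060.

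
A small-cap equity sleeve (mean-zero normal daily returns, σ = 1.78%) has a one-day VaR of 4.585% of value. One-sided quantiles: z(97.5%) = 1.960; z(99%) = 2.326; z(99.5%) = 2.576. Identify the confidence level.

99.5%

Implied z = VaR/σ = 4.585 / 1.78 = 2.576.
This matches z(99.5%) = 2.576.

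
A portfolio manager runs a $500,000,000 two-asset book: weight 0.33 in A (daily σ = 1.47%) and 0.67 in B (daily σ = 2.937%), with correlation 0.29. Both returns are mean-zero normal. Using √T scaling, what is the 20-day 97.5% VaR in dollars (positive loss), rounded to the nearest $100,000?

σ_p = √(0.33²·1.47² + 0.67²·2.937² + 2·0.29·0.33·0.67·1.47·2.937) = 2.159%.
σ_{20d} = 2.159% × √20 = 9.655%.
z(97.5%) = 1.960.
VaR = 1.960 × 9.655% = 18.924%; on $500,000,000 that is $94,620,000.

$94,600,000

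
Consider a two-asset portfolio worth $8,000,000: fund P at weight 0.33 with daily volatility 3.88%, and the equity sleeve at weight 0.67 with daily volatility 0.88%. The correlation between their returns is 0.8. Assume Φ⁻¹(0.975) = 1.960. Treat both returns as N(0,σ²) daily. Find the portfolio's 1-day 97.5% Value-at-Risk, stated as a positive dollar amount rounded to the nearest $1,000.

σ_p² = 0.33²·3.88² + 0.67²·0.88² + 2·0.8·0.33·0.67·3.88·0.88 = 3.1949 (%²).
σ_p = √3.1949 = 1.787%.
VaR = 1.960 × 1.787% = 3.503%; on $8,000,000 that is $280,240.

$280,000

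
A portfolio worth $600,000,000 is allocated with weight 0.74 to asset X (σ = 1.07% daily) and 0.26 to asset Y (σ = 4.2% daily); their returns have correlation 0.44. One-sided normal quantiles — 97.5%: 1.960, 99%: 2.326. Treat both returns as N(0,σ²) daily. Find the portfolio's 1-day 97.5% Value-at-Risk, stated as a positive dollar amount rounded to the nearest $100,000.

σ_p² = 0.74²·1.07² + 0.26²·4.2² + 2·0.44·0.74·0.26·1.07·4.2 = 2.5803 (%²).
σ_p = √2.5803 = 1.606%.
VaR = 1.960 × 1.606% = 3.148%; on $600,000,000 that is $18,888,000.

$18,900,000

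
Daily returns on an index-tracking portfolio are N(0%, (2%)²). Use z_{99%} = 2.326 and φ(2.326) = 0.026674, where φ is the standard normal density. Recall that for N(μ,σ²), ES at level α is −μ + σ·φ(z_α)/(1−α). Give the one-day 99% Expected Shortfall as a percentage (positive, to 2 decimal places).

Tail multiplier: φ(z)/(1−α) = 0.026674 / 0.01 = 2.667.
ES = 2% × 2.667 = 5.334%.

5.33%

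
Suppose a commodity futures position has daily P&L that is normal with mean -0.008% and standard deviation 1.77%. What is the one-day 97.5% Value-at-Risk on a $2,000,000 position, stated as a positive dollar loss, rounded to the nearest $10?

At 97.5% one-sided, z = 1.960.
VaR = −μ + z·σ = −(-0.008%) + 1.960 × 1.77% = 3.477%.
On $2,000,000: 0.03477 × $2,000,000 = $69,540.

$69,540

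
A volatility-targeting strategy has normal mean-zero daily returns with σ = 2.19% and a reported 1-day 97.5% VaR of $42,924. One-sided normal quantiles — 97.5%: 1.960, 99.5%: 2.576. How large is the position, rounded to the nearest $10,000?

$1,000,000

VaR as a fraction of value: z·σ = 1.960 × 2.19% = 4.2924%.
Position = $42,924 / 0.042924 = $1,000,000.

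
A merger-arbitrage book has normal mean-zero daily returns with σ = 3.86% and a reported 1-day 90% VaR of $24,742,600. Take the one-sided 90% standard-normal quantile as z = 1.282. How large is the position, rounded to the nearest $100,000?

VaR as a fraction of value: z·σ = 1.282 × 3.86% = 4.94852%.
Position = $24,742,600 / 0.0494852 = $500,000,000.

$500,000,000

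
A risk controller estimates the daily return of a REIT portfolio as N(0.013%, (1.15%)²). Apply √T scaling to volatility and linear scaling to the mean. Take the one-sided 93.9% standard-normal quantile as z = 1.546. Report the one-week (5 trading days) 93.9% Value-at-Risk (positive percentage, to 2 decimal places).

3.91%

σ_{5d} = 1.15% × √5 = 2.571%; μ_{5d} = 5 × 0.013% = 0.065%.
VaR = −(0.065%) + 1.546 × 2.571% = 3.910%.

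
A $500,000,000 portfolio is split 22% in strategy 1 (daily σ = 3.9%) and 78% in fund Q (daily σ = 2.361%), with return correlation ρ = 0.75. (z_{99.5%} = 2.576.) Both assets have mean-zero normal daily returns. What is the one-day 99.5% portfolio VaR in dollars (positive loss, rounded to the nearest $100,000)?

$32,800,000

σ_p² = 0.22²·3.9² + 0.78²·2.361² + 2·0.75·0.22·0.78·3.9·2.361 = 6.4977 (%²).
σ_p = √6.4977 = 2.549%.
VaR = 2.576 × 2.549% = 6.566%; on $500,000,000 that is $32,830,000.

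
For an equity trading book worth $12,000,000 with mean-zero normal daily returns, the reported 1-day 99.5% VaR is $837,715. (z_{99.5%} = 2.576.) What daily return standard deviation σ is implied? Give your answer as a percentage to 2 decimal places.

2.71%

VaR as a fraction: $837,715 / $12,000,000 = 6.981%.
σ = VaR / z = 6.981% / 2.576 = 2.710%.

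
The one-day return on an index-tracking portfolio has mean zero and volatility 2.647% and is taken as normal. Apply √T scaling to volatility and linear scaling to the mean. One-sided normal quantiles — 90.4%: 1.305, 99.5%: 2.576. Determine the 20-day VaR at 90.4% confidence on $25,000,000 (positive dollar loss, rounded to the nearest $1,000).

$3,862,000

σ_{20d} = 2.647% × √20 = 11.838%.
VaR = 1.305 × 11.838% = 15.449%.
On $25,000,000: 0.15449 × $25,000,000 = $3,862,250.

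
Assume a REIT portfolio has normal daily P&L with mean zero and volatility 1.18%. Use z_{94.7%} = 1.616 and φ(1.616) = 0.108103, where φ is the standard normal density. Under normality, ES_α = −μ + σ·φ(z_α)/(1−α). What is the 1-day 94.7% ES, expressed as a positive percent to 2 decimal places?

2.41%

Tail multiplier: φ(z)/(1−α) = 0.108103 / 0.053 = 2.040.
ES = 1.18% × 2.040 = 2.407%.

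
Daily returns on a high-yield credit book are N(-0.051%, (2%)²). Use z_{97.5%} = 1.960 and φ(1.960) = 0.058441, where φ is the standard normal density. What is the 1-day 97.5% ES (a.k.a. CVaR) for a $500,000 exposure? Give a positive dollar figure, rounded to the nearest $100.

$23,600

Tail multiplier: φ(z)/(1−α) = 0.058441 / 0.025 = 2.338.
ES = −(-0.051%) + 2% × 2.338 = 4.727%.
On $500,000: 0.04727 × $500,000 = $23,635.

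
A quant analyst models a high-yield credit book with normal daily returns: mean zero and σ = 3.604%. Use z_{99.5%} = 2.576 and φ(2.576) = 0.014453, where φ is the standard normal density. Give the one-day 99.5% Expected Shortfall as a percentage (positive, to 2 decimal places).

10.42%

Tail multiplier: φ(z)/(1−α) = 0.014453 / 0.005 = 2.891.
ES = 3.604% × 2.891 = 10.419%.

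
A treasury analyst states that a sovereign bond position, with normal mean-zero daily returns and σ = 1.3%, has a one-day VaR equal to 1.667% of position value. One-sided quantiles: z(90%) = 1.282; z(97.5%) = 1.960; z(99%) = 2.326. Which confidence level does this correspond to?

Implied z = VaR/σ = 1.667 / 1.3 = 1.282.
This matches z(90%) = 1.282.

90%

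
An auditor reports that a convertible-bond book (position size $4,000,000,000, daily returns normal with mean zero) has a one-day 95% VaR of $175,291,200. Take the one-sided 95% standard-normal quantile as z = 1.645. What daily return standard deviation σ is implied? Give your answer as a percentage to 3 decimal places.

2.664%

VaR as a fraction: $175,291,200 / $4,000,000,000 = 4.382%.
σ = VaR / z = 4.382% / 1.645 = 2.664%.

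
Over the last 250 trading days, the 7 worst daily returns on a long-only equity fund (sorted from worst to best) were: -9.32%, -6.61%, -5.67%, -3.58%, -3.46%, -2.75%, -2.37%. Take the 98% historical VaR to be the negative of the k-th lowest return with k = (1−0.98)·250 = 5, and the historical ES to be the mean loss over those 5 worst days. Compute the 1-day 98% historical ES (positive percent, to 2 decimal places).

5.73%

The 5 worst returns sum to -28.64%.
ES = −(-28.64%) / 5 = 5.728% ≈ 5.73%.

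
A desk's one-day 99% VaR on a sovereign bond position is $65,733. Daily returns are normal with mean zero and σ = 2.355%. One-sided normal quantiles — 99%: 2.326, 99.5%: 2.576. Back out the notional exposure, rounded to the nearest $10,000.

$1,200,000

VaR as a fraction of value: z·σ = 2.326 × 2.355% = 5.47773%.
Position = $65,733 / 0.0547773 = $1,200,004.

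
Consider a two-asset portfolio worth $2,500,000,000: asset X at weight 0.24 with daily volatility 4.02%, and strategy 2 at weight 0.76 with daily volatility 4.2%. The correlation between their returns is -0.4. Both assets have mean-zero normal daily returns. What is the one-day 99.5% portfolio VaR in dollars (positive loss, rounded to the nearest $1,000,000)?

σ_p² = 0.24²·4.02² + 0.76²·4.2² + 2·-0.4·0.24·0.76·4.02·4.2 = 8.6560 (%²).
σ_p = √8.6560 = 2.942%.
At 99.5%, z = 2.576.
VaR = 2.576 × 2.942% = 7.579%; on $2,500,000,000 that is $189,475,000.

$189,000,000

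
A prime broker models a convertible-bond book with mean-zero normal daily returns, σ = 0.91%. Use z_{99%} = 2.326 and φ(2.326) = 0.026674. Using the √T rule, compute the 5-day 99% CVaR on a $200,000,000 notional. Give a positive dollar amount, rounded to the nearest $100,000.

$10,900,000

σ_{5d} = 0.91% × √5 = 2.035%.
ES multiplier = φ(z)/(1−α) = 0.026674/0.01 = 2.667.
ES = 2.035% × 2.667 = 5.427%; on $200,000,000: $10,854,000.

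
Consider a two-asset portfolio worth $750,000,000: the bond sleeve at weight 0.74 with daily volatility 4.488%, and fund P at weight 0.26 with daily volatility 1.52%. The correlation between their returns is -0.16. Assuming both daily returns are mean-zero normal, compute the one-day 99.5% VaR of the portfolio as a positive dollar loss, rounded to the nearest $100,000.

σ_p² = 0.74²·4.488² + 0.26²·1.52² + 2·-0.16·0.74·0.26·4.488·1.52 = 10.7660 (%²).
σ_p = √10.7660 = 3.281%.
At 99.5%, z = 2.576.
VaR = 2.576 × 3.281% = 8.452%; on $750,000,000 that is $63,390,000.

$63,400,000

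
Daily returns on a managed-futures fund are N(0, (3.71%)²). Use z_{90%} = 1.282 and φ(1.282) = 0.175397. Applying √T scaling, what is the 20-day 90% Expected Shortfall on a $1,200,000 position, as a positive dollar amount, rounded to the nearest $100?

$349,200

σ_{20d} = 3.71% × √20 = 16.592%.
ES multiplier = φ(z)/(1−α) = 0.175397/0.1 = 1.754.
ES = 16.592% × 1.754 = 29.102%; on $1,200,000: $349,224.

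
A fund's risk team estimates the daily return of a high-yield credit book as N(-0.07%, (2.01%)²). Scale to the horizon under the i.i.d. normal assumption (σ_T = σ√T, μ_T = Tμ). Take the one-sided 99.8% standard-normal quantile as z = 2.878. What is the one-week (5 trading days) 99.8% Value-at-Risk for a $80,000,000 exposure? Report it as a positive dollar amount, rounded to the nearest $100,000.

$10,600,000

σ_{5d} = 2.01% × √5 = 4.494%; μ_{5d} = 5 × -0.07% = -0.350%.
VaR = −(-0.350%) + 2.878 × 4.494% = 13.284%.
On $80,000,000: 0.13284 × $80,000,000 = $10,627,200.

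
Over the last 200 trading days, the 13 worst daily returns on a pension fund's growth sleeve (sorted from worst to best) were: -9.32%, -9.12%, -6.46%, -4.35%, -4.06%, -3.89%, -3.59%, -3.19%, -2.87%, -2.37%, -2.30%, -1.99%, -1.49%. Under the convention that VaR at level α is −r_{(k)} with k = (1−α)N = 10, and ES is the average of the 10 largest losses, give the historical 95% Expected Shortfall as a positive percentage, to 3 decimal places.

The 10 worst returns sum to -49.22%.
ES = −(-49.22%) / 10 = 4.922%.

4.922%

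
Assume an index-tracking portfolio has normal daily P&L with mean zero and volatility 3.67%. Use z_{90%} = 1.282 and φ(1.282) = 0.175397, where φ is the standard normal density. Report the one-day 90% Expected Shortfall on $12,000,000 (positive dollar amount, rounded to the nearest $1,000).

Tail multiplier: φ(z)/(1−α) = 0.175397 / 0.1 = 1.754.
ES = 3.67% × 1.754 = 6.437%.
On $12,000,000: 0.06437 × $12,000,000 = $772,440.

$772,000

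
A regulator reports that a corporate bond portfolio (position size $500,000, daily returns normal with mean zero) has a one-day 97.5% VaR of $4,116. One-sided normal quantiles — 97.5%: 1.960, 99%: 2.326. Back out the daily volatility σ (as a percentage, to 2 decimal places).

VaR as a fraction: $4,116 / $500,000 = 0.823%.
σ = VaR / z = 0.823% / 1.960 = 0.420%.

0.42%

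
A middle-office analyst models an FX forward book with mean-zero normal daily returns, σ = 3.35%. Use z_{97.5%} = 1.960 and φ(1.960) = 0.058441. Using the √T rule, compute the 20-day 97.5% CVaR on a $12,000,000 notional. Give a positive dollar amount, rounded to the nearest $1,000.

σ_{20d} = 3.35% × √20 = 14.982%.
ES multiplier = φ(z)/(1−α) = 0.058441/0.025 = 2.338.
ES = 14.982% × 2.338 = 35.028%; on $12,000,000: $4,203,360.

$4,203,000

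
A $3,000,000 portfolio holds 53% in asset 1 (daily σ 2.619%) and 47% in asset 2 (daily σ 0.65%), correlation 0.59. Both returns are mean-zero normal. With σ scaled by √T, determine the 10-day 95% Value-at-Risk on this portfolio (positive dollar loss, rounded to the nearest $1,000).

$248,000

σ_p = √(0.53²·2.619² + 0.47²·0.65² + 2·0.59·0.53·0.47·2.619·0.65) = 1.588%.
σ_{10d} = 1.588% × √10 = 5.022%.
z(95%) = 1.645.
VaR = 1.645 × 5.022% = 8.261%; on $3,000,000 that is $247,830.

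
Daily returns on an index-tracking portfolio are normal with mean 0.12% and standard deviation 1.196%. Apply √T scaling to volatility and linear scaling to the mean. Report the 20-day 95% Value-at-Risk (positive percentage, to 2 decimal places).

6.40%

At 95%, z = 1.645.
σ_{20d} = 1.196% × √20 = 5.349%; μ_{20d} = 20 × 0.12% = 2.400%.
VaR = −(2.400%) + 1.645 × 5.349% = 6.399%.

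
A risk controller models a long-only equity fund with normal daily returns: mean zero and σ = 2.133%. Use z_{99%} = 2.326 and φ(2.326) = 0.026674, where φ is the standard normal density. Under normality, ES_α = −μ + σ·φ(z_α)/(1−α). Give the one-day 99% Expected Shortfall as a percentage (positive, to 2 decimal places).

5.69%

Tail multiplier: φ(z)/(1−α) = 0.026674 / 0.01 = 2.667.
ES = 2.133% × 2.667 = 5.689%.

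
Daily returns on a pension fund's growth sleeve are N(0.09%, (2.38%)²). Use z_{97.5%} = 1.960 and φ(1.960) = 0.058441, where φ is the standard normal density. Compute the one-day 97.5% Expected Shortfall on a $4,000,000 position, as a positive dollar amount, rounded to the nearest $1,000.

Tail multiplier: φ(z)/(1−α) = 0.058441 / 0.025 = 2.338.
ES = −(0.09%) + 2.38% × 2.338 = 5.474%.
On $4,000,000: 0.05474 × $4,000,000 = $218,960.

$219,000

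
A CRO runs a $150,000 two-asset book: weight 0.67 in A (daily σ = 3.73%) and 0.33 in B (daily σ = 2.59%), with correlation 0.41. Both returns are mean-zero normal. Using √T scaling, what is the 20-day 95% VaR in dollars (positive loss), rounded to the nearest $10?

σ_p = √(0.67²·3.73² + 0.33²·2.59² + 2·0.41·0.67·0.33·3.73·2.59) = 2.954%.
σ_{20d} = 2.954% × √20 = 13.211%.
z(95%) = 1.645.
VaR = 1.645 × 13.211% = 21.732%; on $150,000 that is $32,598.

$32,600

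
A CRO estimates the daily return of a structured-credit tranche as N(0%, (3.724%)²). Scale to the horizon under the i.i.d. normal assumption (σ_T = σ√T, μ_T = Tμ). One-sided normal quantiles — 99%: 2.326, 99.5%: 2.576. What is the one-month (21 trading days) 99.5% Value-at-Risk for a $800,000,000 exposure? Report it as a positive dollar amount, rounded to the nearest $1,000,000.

$352,000,000

σ_{21d} = 3.724% × √21 = 17.066%.
VaR = 2.576 × 17.066% = 43.962%.
On $800,000,000: 0.43962 × $800,000,000 = $351,696,000.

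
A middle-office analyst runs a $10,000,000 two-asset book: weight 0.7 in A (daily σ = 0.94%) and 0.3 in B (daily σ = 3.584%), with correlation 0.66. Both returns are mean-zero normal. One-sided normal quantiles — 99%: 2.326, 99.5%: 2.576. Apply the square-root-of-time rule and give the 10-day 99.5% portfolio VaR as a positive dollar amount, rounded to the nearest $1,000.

$1,294,000

σ_p = √(0.7²·0.94² + 0.3²·3.584² + 2·0.66·0.7·0.3·0.94·3.584) = 1.588%.
σ_{10d} = 1.588% × √10 = 5.022%.
VaR = 2.576 × 5.022% = 12.937%; on $10,000,000 that is $1,293,700.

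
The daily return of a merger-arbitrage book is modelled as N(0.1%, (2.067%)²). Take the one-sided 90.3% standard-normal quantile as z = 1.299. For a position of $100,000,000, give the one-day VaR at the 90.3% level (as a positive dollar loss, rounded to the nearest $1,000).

$2,585,000

VaR = −μ + z·σ = −(0.1%) + 1.299 × 2.067% = 2.585%.
On $100,000,000: 0.02585 × $100,000,000 = $2,585,000.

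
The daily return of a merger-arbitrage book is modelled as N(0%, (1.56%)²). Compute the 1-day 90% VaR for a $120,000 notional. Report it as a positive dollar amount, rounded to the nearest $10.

$2,400

At 90% one-sided, z = 1.282.
VaR = z·σ = 1.282 × 1.56% = 2.000%.
On $120,000: 0.02000 × $120,000 = $2,400.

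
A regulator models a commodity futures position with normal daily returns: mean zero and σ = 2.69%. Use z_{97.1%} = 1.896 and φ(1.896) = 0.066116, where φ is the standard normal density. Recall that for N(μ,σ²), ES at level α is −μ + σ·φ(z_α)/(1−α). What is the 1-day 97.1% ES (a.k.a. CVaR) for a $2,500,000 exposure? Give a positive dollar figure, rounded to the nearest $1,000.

$153,000

Tail multiplier: φ(z)/(1−α) = 0.066116 / 0.029 = 2.280.
ES = 2.69% × 2.280 = 6.133%.
On $2,500,000: 0.06133 × $2,500,000 = $153,325.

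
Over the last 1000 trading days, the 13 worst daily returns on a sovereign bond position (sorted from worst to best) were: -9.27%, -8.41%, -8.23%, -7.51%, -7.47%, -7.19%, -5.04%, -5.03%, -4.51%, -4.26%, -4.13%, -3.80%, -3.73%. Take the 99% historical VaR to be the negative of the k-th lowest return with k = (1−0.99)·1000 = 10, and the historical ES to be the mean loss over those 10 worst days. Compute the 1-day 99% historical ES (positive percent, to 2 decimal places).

6.69%

The 10 worst returns sum to -66.92%.
ES = −(-66.92%) / 10 = 6.692% ≈ 6.69%.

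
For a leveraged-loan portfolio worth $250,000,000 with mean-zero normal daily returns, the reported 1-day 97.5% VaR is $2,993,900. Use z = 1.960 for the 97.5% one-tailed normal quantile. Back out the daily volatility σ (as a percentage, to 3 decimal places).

0.611%

VaR as a fraction: $2,993,900 / $250,000,000 = 1.198%.
σ = VaR / z = 1.198% / 1.960 = 0.611%.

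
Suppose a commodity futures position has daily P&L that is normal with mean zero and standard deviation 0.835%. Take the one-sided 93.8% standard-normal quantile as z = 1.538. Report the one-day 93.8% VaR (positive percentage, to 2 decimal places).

VaR = z·σ = 1.538 × 0.835% = 1.284%.

1.28%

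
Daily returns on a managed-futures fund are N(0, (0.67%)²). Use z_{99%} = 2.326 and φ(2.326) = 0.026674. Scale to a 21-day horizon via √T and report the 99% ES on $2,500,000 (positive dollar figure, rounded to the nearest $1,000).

$205,000

σ_{21d} = 0.67% × √21 = 3.070%.
ES multiplier = φ(z)/(1−α) = 0.026674/0.01 = 2.667.
ES = 3.070% × 2.667 = 8.188%; on $2,500,000: $204,700.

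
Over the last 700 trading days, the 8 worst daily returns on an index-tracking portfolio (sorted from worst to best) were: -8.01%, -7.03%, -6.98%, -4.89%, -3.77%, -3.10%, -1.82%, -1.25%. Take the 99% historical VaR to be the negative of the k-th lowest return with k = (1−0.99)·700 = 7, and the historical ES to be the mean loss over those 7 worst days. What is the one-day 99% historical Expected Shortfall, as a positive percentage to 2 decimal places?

The 7 worst returns sum to -35.60%.
ES = −(-35.60%) / 7 = 5.0857…% ≈ 5.09%.

5.09%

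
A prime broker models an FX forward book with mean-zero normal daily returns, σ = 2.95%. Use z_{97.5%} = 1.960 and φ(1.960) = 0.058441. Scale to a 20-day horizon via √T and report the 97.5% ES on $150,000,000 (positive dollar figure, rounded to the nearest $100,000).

σ_{20d} = 2.95% × √20 = 13.193%.
ES multiplier = φ(z)/(1−α) = 0.058441/0.025 = 2.338.
ES = 13.193% × 2.338 = 30.845%; on $150,000,000: $46,267,500.

$46,300,000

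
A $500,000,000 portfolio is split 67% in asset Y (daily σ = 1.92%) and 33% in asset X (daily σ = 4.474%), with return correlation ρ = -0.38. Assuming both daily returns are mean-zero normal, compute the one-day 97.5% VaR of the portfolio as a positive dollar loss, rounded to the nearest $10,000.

$15,150,000

σ_p² = 0.67²·1.92² + 0.33²·4.474² + 2·-0.38·0.67·0.33·1.92·4.474 = 2.3912 (%²).
σ_p = √2.3912 = 1.546%.
At 97.5%, z = 1.960.
VaR = 1.960 × 1.546% = 3.030%; on $500,000,000 that is $15,150,000.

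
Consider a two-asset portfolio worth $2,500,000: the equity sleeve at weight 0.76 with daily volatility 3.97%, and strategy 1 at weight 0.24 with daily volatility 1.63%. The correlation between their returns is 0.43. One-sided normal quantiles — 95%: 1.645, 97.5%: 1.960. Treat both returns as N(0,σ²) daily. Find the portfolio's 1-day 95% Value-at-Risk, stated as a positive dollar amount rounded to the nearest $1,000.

$132,000

σ_p² = 0.76²·3.97² + 0.24²·1.63² + 2·0.43·0.76·0.24·3.97·1.63 = 10.2716 (%²).
σ_p = √10.2716 = 3.205%.
VaR = 1.645 × 3.205% = 5.272%; on $2,500,000 that is $131,800.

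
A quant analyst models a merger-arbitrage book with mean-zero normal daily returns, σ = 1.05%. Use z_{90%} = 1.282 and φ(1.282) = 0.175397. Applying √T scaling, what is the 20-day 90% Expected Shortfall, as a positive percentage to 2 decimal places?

σ_{20d} = 1.05% × √20 = 4.696%.
ES multiplier = φ(z)/(1−α) = 0.175397/0.1 = 1.754.
ES = 4.696% × 1.754 = 8.237%.

8.24%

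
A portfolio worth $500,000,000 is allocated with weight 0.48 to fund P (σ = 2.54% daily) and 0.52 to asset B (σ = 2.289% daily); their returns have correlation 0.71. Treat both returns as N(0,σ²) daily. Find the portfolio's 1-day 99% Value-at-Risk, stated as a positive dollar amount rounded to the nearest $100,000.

σ_p² = 0.48²·2.54² + 0.52²·2.289² + 2·0.71·0.48·0.52·2.54·2.289 = 4.9639 (%²).
σ_p = √4.9639 = 2.228%.
At 99%, z = 2.326.
VaR = 2.326 × 2.228% = 5.182%; on $500,000,000 that is $25,910,000.

$25,900,000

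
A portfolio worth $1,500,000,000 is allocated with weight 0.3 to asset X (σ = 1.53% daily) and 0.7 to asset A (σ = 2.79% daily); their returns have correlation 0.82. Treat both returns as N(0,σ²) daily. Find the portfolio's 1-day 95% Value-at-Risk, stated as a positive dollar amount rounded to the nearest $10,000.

$57,840,000

σ_p² = 0.3²·1.53² + 0.7²·2.79² + 2·0.82·0.3·0.7·1.53·2.79 = 5.4950 (%²).
σ_p = √5.4950 = 2.344%.
At 95%, z = 1.645.
VaR = 1.645 × 2.344% = 3.856%; on $1,500,000,000 that is $57,840,000.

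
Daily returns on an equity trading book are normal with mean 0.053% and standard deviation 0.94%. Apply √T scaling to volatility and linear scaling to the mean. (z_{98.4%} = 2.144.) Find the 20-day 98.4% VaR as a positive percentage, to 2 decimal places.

σ_{20d} = 0.94% × √20 = 4.204%; μ_{20d} = 20 × 0.053% = 1.060%.
VaR = −(1.060%) + 2.144 × 4.204% = 7.953%.

7.95%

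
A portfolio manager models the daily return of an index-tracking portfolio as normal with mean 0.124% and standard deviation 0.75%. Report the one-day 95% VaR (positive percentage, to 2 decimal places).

1.11%

At 95% one-sided, z = 1.645.
VaR = −μ + z·σ = −(0.124%) + 1.645 × 0.75% = 1.110%.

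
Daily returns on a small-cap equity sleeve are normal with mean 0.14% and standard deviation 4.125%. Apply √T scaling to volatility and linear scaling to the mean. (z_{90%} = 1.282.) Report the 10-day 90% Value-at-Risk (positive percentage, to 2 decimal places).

15.32%

σ_{10d} = 4.125% × √10 = 13.044%; μ_{10d} = 10 × 0.14% = 1.400%.
VaR = −(1.400%) + 1.282 × 13.044% = 15.322%.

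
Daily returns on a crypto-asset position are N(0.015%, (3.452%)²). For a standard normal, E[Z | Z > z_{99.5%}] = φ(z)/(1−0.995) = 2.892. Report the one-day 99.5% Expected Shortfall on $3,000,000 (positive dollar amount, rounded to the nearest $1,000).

ES = −(0.015%) + 3.452% × 2.892 = 9.968%.
On $3,000,000: 0.09968 × $3,000,000 = $299,040.

$299,000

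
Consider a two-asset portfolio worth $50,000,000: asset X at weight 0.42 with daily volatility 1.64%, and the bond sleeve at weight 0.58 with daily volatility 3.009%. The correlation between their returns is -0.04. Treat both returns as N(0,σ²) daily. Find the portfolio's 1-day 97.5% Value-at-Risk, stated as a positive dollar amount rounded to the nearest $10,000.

$1,810,000

σ_p² = 0.42²·1.64² + 0.58²·3.009² + 2·-0.04·0.42·0.58·1.64·3.009 = 3.4241 (%²).
σ_p = √3.4241 = 1.850%.
At 97.5%, z = 1.960.
VaR = 1.960 × 1.850% = 3.626%; on $50,000,000 that is $1,813,000.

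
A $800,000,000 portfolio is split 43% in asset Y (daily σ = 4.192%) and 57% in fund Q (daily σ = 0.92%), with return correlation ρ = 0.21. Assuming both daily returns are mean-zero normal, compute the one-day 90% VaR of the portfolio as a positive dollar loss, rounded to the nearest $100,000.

σ_p² = 0.43²·4.192² + 0.57²·0.92² + 2·0.21·0.43·0.57·4.192·0.92 = 3.9212 (%²).
σ_p = √3.9212 = 1.980%.
At 90%, z = 1.282.
VaR = 1.282 × 1.980% = 2.538%; on $800,000,000 that is $20,304,000.

$20,300,000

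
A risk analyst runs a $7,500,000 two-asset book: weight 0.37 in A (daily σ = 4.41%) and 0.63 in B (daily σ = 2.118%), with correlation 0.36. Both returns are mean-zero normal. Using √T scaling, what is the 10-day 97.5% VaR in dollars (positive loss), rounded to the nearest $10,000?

σ_p = √(0.37²·4.41² + 0.63²·2.118² + 2·0.36·0.37·0.63·4.41·2.118) = 2.452%.
σ_{10d} = 2.452% × √10 = 7.754%.
z(97.5%) = 1.960.
VaR = 1.960 × 7.754% = 15.198%; on $7,500,000 that is $1,139,850.

$1,140,000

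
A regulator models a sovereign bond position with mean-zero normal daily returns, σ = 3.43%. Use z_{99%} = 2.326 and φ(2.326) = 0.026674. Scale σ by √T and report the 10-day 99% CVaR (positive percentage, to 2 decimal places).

28.93%

σ_{10d} = 3.43% × √10 = 10.847%.
ES multiplier = φ(z)/(1−α) = 0.026674/0.01 = 2.667.
ES = 10.847% × 2.667 = 28.929%.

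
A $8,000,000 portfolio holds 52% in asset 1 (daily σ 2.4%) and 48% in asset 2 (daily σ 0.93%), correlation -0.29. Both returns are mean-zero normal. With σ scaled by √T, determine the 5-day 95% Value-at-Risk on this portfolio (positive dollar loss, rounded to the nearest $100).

$352,300

σ_p = √(0.52²·2.4² + 0.48²·0.93² + 2·-0.29·0.52·0.48·2.4·0.93) = 1.197%.
σ_{5d} = 1.197% × √5 = 2.677%.
z(95%) = 1.645.
VaR = 1.645 × 2.677% = 4.404%; on $8,000,000 that is $352,320.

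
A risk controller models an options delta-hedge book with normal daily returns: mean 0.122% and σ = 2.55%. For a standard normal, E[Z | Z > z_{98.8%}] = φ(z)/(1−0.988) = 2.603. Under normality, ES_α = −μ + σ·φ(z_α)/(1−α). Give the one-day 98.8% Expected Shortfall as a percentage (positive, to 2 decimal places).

6.52%

ES = −(0.122%) + 2.55% × 2.603 = 6.516%.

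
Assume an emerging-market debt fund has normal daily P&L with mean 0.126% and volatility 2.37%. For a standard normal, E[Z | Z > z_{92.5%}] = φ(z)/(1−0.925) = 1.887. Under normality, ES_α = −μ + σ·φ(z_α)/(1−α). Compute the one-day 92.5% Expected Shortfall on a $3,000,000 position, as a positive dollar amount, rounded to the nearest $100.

ES = −(0.126%) + 2.37% × 1.887 = 4.346%.
On $3,000,000: 0.04346 × $3,000,000 = $130,380.

$130,400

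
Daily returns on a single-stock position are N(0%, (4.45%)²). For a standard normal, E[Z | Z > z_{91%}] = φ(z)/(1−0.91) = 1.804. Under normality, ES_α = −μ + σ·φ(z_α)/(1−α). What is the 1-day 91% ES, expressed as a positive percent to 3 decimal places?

ES = 4.45% × 1.804 = 8.028%.

8.028%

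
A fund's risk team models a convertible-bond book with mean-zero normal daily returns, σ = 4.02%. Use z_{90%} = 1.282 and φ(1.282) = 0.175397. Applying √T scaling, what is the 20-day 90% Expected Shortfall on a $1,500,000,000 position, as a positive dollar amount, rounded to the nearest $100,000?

$473,000,000

σ_{20d} = 4.02% × √20 = 17.978%.
ES multiplier = φ(z)/(1−α) = 0.175397/0.1 = 1.754.
ES = 17.978% × 1.754 = 31.533%; on $1,500,000,000: $472,995,000.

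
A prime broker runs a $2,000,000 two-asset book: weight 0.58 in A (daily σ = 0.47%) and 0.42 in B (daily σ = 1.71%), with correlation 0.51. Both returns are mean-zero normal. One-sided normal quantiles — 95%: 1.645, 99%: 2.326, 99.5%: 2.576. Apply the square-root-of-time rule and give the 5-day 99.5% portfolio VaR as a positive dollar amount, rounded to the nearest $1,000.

σ_p = √(0.58²·0.47² + 0.42²·1.71² + 2·0.51·0.58·0.42·0.47·1.71) = 0.889%.
σ_{5d} = 0.889% × √5 = 1.988%.
VaR = 2.576 × 1.988% = 5.121%; on $2,000,000 that is $102,420.

$102,000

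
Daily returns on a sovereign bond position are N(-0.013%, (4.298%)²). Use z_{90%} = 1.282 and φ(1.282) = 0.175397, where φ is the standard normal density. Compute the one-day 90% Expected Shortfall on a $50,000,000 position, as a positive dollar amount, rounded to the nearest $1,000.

$3,776,000

Tail multiplier: φ(z)/(1−α) = 0.175397 / 0.1 = 1.754.
ES = −(-0.013%) + 4.298% × 1.754 = 7.552%.
On $50,000,000: 0.07552 × $50,000,000 = $3,776,000.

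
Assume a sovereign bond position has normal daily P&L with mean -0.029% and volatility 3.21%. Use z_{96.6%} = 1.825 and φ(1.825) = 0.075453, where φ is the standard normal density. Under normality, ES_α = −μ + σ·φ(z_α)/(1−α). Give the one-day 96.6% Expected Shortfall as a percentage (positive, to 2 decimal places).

Tail multiplier: φ(z)/(1−α) = 0.075453 / 0.034 = 2.219.
ES = −(-0.029%) + 3.21% × 2.219 = 7.152%.

7.15%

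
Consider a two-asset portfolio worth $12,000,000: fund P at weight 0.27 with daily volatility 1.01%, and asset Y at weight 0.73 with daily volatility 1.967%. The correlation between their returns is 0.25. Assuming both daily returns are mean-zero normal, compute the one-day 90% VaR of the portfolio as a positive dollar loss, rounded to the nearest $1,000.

σ_p² = 0.27²·1.01² + 0.73²·1.967² + 2·0.25·0.27·0.73·1.01·1.967 = 2.3320 (%²).
σ_p = √2.3320 = 1.527%.
At 90%, z = 1.282.
VaR = 1.282 × 1.527% = 1.958%; on $12,000,000 that is $234,960.

$235,000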